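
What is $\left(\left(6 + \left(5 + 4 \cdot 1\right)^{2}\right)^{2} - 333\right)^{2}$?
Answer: $52359696$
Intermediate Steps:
$\left(\left(6 + \left(5 + 4 \cdot 1\right)^{2}\right)^{2} - 333\right)^{2} = \left(\left(6 + \left(5 + 4\right)^{2}\right)^{2} - 333\right)^{2} = \left(\left(6 + 9^{2}\right)^{2} - 333\right)^{2} = \left(\left(6 + 81\right)^{2} - 333\right)^{2} = \left(87^{2} - 333\right)^{2} = \left(7569 - 333\right)^{2} = 7236^{2} = 52359696$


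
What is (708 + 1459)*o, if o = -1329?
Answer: -2879943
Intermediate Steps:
(708 + 1459)*o = (708 + 1459)*(-1329) = 2167*(-1329) = -2879943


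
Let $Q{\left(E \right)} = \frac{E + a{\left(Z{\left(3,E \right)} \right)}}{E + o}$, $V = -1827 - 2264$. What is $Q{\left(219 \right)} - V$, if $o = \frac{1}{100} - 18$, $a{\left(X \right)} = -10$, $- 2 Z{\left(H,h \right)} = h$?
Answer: $\frac{82254091}{20101} \approx 4092.0$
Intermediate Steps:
$Z{\left(H,h \right)} = - \frac{h}{2}$
$V = -4091$
$o = - \frac{1799}{100}$ ($o = \frac{1}{100} - 18 = - \frac{1799}{100} \approx -17.99$)
$Q{\left(E \right)} = \frac{-10 + E}{- \frac{1799}{100} + E}$ ($Q{\left(E \right)} = \frac{E - 10}{E - \frac{1799}{100}} = \frac{-10 + E}{- \frac{1799}{100} + E}$)
$Q{\left(219 \right)} - V = \frac{100 \left(-10 + 219\right)}{-1799 + 100 \cdot 219} - -4091 = 100 \frac{1}{-1799 + 21900} \cdot 209 + 4091 = 100 \cdot \frac{1}{20101} \cdot 209 + 4091 = \frac{20900}{20101} + 4091 = \frac{82254091}{20101}$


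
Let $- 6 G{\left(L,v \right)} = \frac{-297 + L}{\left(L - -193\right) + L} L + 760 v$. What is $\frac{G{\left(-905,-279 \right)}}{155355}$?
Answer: $\frac{34395649}{150725421} \approx 0.2282$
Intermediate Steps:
$G{\left(L,v \right)} = - \frac{380 v}{3} - \frac{L \left(-297 + L\right)}{6 \left(193 + 2 L\right)}$ ($G{\left(L,v \right)} = - \frac{\frac{-297 + L}{\left(L - -193\right) + L} L + 760 v}{6} = - \frac{\frac{-297 + L}{\left(L + 193\right) + L} L + 760 v}{6} = - \frac{\frac{-297 + L}{\left(193 + L\right) + L} L + 760 v}{6} = - \frac{\frac{-297 + L}{193 + 2 L} L + 760 v}{6} = - \frac{\frac{L \left(-297 + L\right)}{193 + 2 L} + 760 v}{6} = - \frac{760 v + \frac{L \left(-297 + L\right)}{193 + 2 L}}{6} = - \frac{380 v}{3} - \frac{L \left(-297 + L\right)}{6 \left(193 + 2 L\right)}$)
$\frac{G{\left(-905,-279 \right)}}{155355} = \frac{\frac{1}{6} \frac{1}{193 + 2 \left(-905\right)} \left(- \left(-905\right)^{2} - -40923720 + 297 \left(-905\right) - \left(-1375600\right) \left(-279\right)\right)}{155355} = \frac{\left(-1\right) 819025 + 40923720 - 268785 - 383792400}{6 \left(193 - 1810\right)} \frac{1}{155355} = \frac{-819025 + 40923720 - 268785 - 383792400}{6 \left(-1617\right)} \frac{1}{155355} = \frac{1}{6} \left(- \frac{1}{1617}\right) \left(-343956490\right) \frac{1}{155355} = \frac{171978245}{4851} \cdot \frac{1}{155355} = \frac{34395649}{150725421}$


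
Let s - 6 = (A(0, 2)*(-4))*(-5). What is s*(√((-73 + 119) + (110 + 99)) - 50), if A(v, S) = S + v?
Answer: -2300 + 46*√255 ≈ -1565.4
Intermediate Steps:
s = 46 (s = 6 + ((2 + 0)*(-4))*(-5) = 6 + (2*(-4))*(-5) = 6 - 8*(-5) = 6 + 40 = 46)
s*(√((-73 + 119) + (110 + 99)) - 50) = 46*(√((-73 + 119) + (110 + 99)) - 50) = 46*(√(46 + 209) - 50) = 46*(√255 - 50) = 46*(-50 + √255) = -2300 + 46*√255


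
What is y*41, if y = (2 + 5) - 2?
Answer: 205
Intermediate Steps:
y = 5 (y = 7 - 2 = 5)
y*41 = 5*41 = 205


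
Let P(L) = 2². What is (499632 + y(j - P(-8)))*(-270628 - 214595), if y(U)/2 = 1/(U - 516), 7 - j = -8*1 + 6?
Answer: -123883230314850/511 ≈ -2.4243e+11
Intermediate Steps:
P(L) = 4
j = 9 (j = 7 - (-8*1 + 6) = 7 - (-8 + 6) = 7 - 1*(-2) = 7 + 2 = 9)
y(U) = 2/(-516 + U) (y(U) = 2/(U - 516) = 2/(-516 + U))
(499632 + y(j - P(-8)))*(-270628 - 214595) = (499632 + 2/(-516 + (9 - 1*4)))*(-270628 - 214595) = (499632 + 2/(-516 + (9 - 4)))*(-485223) = (499632 + 2/(-516 + 5))*(-485223) = (499632 + 2/(-511))*(-485223) = (499632 + 2*(-1/511))*(-485223) = (499632 - 2/511)*(-485223) = (255311950/511)*(-485223) = -123883230314850/511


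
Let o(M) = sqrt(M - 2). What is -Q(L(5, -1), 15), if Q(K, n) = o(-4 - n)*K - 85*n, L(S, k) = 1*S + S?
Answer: 1275 - 10*I*sqrt(21) ≈ 1275.0 - 45.826*I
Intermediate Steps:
o(M) = sqrt(-2 + M)
L(S, k) = 2*S (L(S, k) = S + S = 2*S)
Q(K, n) = -85*n + K*sqrt(-6 - n) (Q(K, n) = sqrt(-2 + (-4 - n))*K - 85*n = sqrt(-6 - n)*K - 85*n = K*sqrt(-6 - n) - 85*n = -85*n + K*sqrt(-6 - n))
-Q(L(5, -1), 15) = -(-85*15 + (2*5)*sqrt(-6 - 1*15)) = -(-1275 + 10*sqrt(-6 - 15)) = -(-1275 + 10*sqrt(-21)) = -(-1275 + 10*(I*sqrt(21))) = -(-1275 + 10*I*sqrt(21)) = 1275 - 10*I*sqrt(21)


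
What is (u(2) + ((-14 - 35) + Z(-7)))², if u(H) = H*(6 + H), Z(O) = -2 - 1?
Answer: 1296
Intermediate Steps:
Z(O) = -3
(u(2) + ((-14 - 35) + Z(-7)))² = (2*(6 + 2) + ((-14 - 35) - 3))² = (2*8 + (-49 - 3))² = (16 - 52)² = (-36)² = 1296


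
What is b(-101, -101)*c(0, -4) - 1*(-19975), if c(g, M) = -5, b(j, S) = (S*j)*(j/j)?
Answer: -31030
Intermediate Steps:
b(j, S) = S*j (b(j, S) = (S*j)*1 = S*j)
b(-101, -101)*c(0, -4) - 1*(-19975) = -101*(-101)*(-5) - 1*(-19975) = 10201*(-5) + 19975 = -51005 + 19975 = -31030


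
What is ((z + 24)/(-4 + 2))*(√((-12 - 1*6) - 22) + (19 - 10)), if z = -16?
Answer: -36 - 8*I*√10 ≈ -36.0 - 25.298*I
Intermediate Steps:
((z + 24)/(-4 + 2))*(√((-12 - 1*6) - 22) + (19 - 10)) = ((-16 + 24)/(-4 + 2))*(√((-12 - 1*6) - 22) + (19 - 10)) = (8/(-2))*(√((-12 - 6) - 22) + 9) = (8*(-½))*(√(-18 - 22) + 9) = -4*(√(-40) + 9) = -4*(2*I*√10 + 9) = -4*(9 + 2*I*√10) = -36 - 8*I*√10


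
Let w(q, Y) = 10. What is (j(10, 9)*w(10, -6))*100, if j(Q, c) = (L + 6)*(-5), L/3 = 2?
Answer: -60000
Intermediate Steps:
L = 6 (L = 3*2 = 6)
j(Q, c) = -60 (j(Q, c) = (6 + 6)*(-5) = 12*(-5) = -60)
(j(10, 9)*w(10, -6))*100 = -60*10*100 = -600*100 = -60000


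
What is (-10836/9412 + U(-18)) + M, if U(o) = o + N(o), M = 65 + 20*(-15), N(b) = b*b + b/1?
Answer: 122000/2353 ≈ 51.849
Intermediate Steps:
N(b) = b + b² (N(b) = b² + b*1 = b² + b = b + b²)
M = -235 (M = 65 - 300 = -235)
U(o) = o + o*(1 + o)
(-10836/9412 + U(-18)) + M = (-10836/9412 - 18*(2 - 18)) - 235 = (-10836*1/9412 - 18*(-16)) - 235 = (-2709/2353 + 288) - 235 = 674955/2353 - 235 = 122000/2353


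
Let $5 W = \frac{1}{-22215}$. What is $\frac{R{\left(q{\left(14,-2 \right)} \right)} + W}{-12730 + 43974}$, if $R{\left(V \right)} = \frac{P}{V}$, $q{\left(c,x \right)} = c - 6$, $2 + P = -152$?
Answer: $- \frac{8552779}{13881709200} \approx -0.00061612$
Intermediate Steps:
$P = -154$ ($P = -2 - 152 = -154$)
$W = - \frac{1}{111075}$ ($W = \frac{1}{5 \left(-22215\right)} = \frac{1}{5} \left(- \frac{1}{22215}\right) = - \frac{1}{111075} \approx -9.0029 \cdot 10^{-6}$)
$q{\left(c,x \right)} = -6 + c$ ($q{\left(c,x \right)} = c - 6 = -6 + c$)
$R{\left(V \right)} = - \frac{154}{V}$
$\frac{R{\left(q{\left(14,-2 \right)} \right)} + W}{-12730 + 43974} = \frac{- \frac{154}{-6 + 14} - \frac{1}{111075}}{-12730 + 43974} = \frac{- \frac{154}{8} - \frac{1}{111075}}{31244} = \left(\left(-154\right) \frac{1}{8} - \frac{1}{111075}\right) \frac{1}{31244} = \left(- \frac{77}{4} - \frac{1}{111075}\right) \frac{1}{31244} = \left(- \frac{8552779}{444300}\right) \frac{1}{31244} = - \frac{8552779}{13881709200}$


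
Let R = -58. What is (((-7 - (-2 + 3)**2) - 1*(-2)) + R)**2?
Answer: 4096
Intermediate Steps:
(((-7 - (-2 + 3)**2) - 1*(-2)) + R)**2 = (((-7 - (-2 + 3)**2) - 1*(-2)) - 58)**2 = (((-7 - 1*1**2) + 2) - 58)**2 = (((-7 - 1*1) + 2) - 58)**2 = (((-7 - 1) + 2) - 58)**2 = ((-8 + 2) - 58)**2 = (-6 - 58)**2 = (-64)**2 = 4096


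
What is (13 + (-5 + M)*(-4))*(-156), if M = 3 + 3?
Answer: -1404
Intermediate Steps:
M = 6
(13 + (-5 + M)*(-4))*(-156) = (13 + (-5 + 6)*(-4))*(-156) = (13 + 1*(-4))*(-156) = (13 - 4)*(-156) = 9*(-156) = -1404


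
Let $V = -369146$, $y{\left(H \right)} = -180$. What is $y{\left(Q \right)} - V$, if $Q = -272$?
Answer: $368966$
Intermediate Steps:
$y{\left(Q \right)} - V = -180 - -369146 = -180 + 369146 = 368966$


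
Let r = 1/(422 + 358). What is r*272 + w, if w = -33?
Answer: -6367/195 ≈ -32.651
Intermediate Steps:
r = 1/780 ≈ 0.0012821
r*272 + w = (1/780)*272 - 33 = 68/195 - 33 = -6367/195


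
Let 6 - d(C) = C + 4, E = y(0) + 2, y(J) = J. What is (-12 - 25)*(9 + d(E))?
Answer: -333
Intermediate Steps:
E = 2 (E = 0 + 2 = 2)
d(C) = 2 - C (d(C) = 6 - (C + 4) = 6 - (4 + C) = 6 + (-4 - C) = 2 - C)
(-12 - 25)*(9 + d(E)) = (-12 - 25)*(9 + (2 - 1*2)) = -37*(9 + (2 - 2)) = -37*(9 + 0) = -37*9 = -333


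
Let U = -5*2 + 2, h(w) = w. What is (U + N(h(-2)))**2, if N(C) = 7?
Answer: 1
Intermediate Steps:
U = -8 (U = -10 + 2 = -8)
(U + N(h(-2)))**2 = (-8 + 7)**2 = (-1)**2 = 1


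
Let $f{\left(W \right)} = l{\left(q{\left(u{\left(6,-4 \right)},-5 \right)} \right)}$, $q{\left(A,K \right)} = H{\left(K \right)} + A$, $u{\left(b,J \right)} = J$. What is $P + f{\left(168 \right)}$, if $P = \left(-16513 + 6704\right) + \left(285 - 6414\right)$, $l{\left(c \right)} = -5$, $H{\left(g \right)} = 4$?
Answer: $-15943$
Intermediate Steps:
$q{\left(A,K \right)} = 4 + A$
$f{\left(W \right)} = -5$
$P = -15938$ ($P = -9809 + \left(285 - 6414\right) = -9809 - 6129 = -15938$)
$P + f{\left(168 \right)} = -15938 - 5 = -15943$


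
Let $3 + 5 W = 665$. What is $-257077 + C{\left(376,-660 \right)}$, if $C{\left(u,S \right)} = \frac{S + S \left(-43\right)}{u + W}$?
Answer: $- \frac{326675567}{1271} \approx -2.5702 \cdot 10^{5}$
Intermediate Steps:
$W = \frac{662}{5}$ ($W = - \frac{3}{5} + \frac{1}{5} \cdot 665 = - \frac{3}{5} + 133 = \frac{662}{5} \approx 132.4$)
$C{\left(u,S \right)} = - \frac{42 S}{\frac{662}{5} + u}$ ($C{\left(u,S \right)} = \frac{S + S \left(-43\right)}{u + \frac{662}{5}} = \frac{S - 43 S}{\frac{662}{5} + u} = \frac{\left(-42\right) S}{\frac{662}{5} + u} = - \frac{42 S}{\frac{662}{5} + u}$)
$-257077 + C{\left(376,-660 \right)} = -257077 - - \frac{138600}{662 + 5 \cdot 376} = -257077 - - \frac{138600}{662 + 1880} = -257077 - - \frac{138600}{2542} = -257077 - \left(-138600\right) \frac{1}{2542} = -257077 + \frac{69300}{1271} = - \frac{326675567}{1271}$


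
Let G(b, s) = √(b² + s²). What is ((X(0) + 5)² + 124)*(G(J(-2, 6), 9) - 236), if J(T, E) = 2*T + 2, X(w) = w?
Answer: -35164 + 149*√85 ≈ -33790.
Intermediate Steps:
J(T, E) = 2 + 2*T
((X(0) + 5)² + 124)*(G(J(-2, 6), 9) - 236) = ((0 + 5)² + 124)*(√((2 + 2*(-2))² + 9²) - 236) = (5² + 124)*(√((2 - 4)² + 81) - 236) = (25 + 124)*(√((-2)² + 81) - 236) = 149*(√(4 + 81) - 236) = 149*(√85 - 236) = 149*(-236 + √85) = -35164 + 149*√85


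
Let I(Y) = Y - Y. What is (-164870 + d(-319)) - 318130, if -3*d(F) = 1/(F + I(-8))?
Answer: -462230999/957 ≈ -4.8300e+5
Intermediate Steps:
I(Y) = 0
d(F) = -1/(3*F) (d(F) = -1/(3*(F + 0)) = -1/(3*F))
(-164870 + d(-319)) - 318130 = (-164870 - 1/3/(-319)) - 318130 = (-164870 - 1/3*(-1/319)) - 318130 = (-164870 + 1/957) - 318130 = -157780589/957 - 318130 = -462230999/957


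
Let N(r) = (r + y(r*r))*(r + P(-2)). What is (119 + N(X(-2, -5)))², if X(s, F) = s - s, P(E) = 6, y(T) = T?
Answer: 14161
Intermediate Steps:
X(s, F) = 0
N(r) = (6 + r)*(r + r²) (N(r) = (r + r*r)*(r + 6) = (r + r²)*(6 + r) = (6 + r)*(r + r²))
(119 + N(X(-2, -5)))² = (119 + 0*(6 + 0² + 7*0))² = (119 + 0*(6 + 0 + 0))² = (119 + 0*6)² = (119 + 0)² = 119² = 14161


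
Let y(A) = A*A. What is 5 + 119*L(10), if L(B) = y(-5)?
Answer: 2980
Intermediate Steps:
y(A) = A**2
L(B) = 25 (L(B) = (-5)**2 = 25)
5 + 119*L(10) = 5 + 119*25 = 5 + 2975 = 2980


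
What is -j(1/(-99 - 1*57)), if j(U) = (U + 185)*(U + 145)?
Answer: -652761721/24336 ≈ -26823.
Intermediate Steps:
j(U) = (145 + U)*(185 + U) (j(U) = (185 + U)*(145 + U) = (145 + U)*(185 + U))
-j(1/(-99 - 1*57)) = -(26825 + (1/(-99 - 1*57))² + 330/(-99 - 1*57)) = -(26825 + (1/(-99 - 57))² + 330/(-99 - 57)) = -(26825 + (1/(-156))² + 330/(-156)) = -(26825 + (-1/156)² + 330*(-1/156)) = -(26825 + 1/24336 - 55/26) = -1*652761721/24336 = -652761721/24336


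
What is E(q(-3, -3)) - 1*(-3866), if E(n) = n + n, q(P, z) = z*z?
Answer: 3884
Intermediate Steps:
q(P, z) = z**2
E(n) = 2*n
E(q(-3, -3)) - 1*(-3866) = 2*(-3)**2 - 1*(-3866) = 2*9 + 3866 = 18 + 3866 = 3884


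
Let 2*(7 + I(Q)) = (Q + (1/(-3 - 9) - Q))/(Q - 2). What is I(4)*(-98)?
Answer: 16513/24 ≈ 688.04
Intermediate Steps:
I(Q) = -7 - 1/(24*(-2 + Q)) (I(Q) = -7 + ((Q + (1/(-3 - 9) - Q))/(Q - 2))/2 = -7 + ((Q + (1/(-12) - Q))/(-2 + Q))/2 = -7 + ((Q + (-1/12 - Q))/(-2 + Q))/2 = -7 + (-1/(12*(-2 + Q)))/2 = -7 - 1/(24*(-2 + Q)))
I(4)*(-98) = ((335 - 168*4)/(24*(-2 + 4)))*(-98) = ((1/24)*(335 - 672)/2)*(-98) = ((1/24)*(½)*(-337))*(-98) = -337/48*(-98) = 16513/24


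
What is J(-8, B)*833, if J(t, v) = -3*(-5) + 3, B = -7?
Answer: 14994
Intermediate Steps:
J(t, v) = 18 (J(t, v) = 15 + 3 = 18)
J(-8, B)*833 = 18*833 = 14994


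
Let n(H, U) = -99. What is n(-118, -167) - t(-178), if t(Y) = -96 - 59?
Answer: 56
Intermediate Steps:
t(Y) = -155
n(-118, -167) - t(-178) = -99 - 1*(-155) = -99 + 155 = 56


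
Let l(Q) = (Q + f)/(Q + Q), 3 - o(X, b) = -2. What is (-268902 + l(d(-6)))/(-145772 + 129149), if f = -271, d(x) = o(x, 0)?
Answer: 1344643/83115 ≈ 16.178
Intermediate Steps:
o(X, b) = 5 (o(X, b) = 3 - 1*(-2) = 3 + 2 = 5)
d(x) = 5
l(Q) = (-271 + Q)/(2*Q) (l(Q) = (Q - 271)/(Q + Q) = (-271 + Q)/((2*Q)) = (-271 + Q)*(1/(2*Q)) = (-271 + Q)/(2*Q))
(-268902 + l(d(-6)))/(-145772 + 129149) = (-268902 + (1/2)*(-271 + 5)/5)/(-145772 + 129149) = (-268902 + (1/2)*(1/5)*(-266))/(-16623) = (-268902 - 133/5)*(-1/16623) = -1344643/5*(-1/16623) = 1344643/83115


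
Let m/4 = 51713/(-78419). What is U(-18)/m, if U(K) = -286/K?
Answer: -11213917/1861668 ≈ -6.0236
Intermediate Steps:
m = -206852/78419 (m = 4*(51713/(-78419)) = 4*(51713*(-1/78419)) = 4*(-51713/78419) = -206852/78419 ≈ -2.6378)
U(-18)/m = (-286/(-18))/(-206852/78419) = -286*(-1/18)*(-78419/206852) = (143/9)*(-78419/206852) = -11213917/1861668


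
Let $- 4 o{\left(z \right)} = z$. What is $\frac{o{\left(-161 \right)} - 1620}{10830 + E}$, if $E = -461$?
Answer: $- \frac{6319}{41476} \approx -0.15235$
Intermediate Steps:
$o{\left(z \right)} = - \frac{z}{4}$
$\frac{o{\left(-161 \right)} - 1620}{10830 + E} = \frac{\left(- \frac{1}{4}\right) \left(-161\right) - 1620}{10830 - 461} = \frac{\frac{161}{4} - 1620}{10369} = \left(- \frac{6319}{4}\right) \frac{1}{10369} = - \frac{6319}{41476}$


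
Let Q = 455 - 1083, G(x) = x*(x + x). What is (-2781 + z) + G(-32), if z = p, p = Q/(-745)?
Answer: -545457/745 ≈ -732.16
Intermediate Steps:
G(x) = 2*x**2 (G(x) = x*(2*x) = 2*x**2)
Q = -628
p = 628/745 (p = -628/(-745) = -628*(-1/745) = 628/745 ≈ 0.84295)
z = 628/745 ≈ 0.84295
(-2781 + z) + G(-32) = (-2781 + 628/745) + 2*(-32)**2 = -2071217/745 + 2*1024 = -2071217/745 + 2048 = -545457/745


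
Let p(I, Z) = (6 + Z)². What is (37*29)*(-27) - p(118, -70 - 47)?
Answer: -41292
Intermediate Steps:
(37*29)*(-27) - p(118, -70 - 47) = (37*29)*(-27) - (6 + (-70 - 47))² = 1073*(-27) - (6 - 117)² = -28971 - 1*(-111)² = -28971 - 1*12321 = -28971 - 12321 = -41292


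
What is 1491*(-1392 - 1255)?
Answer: -3946677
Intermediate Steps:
1491*(-1392 - 1255) = 1491*(-2647) = -3946677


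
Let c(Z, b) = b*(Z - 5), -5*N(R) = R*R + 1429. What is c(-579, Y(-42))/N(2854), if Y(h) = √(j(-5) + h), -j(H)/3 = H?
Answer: 1752*I*√3/1629349 ≈ 0.0018624*I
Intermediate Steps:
N(R) = -1429/5 - R²/5 (N(R) = -(R*R + 1429)/5 = -(R² + 1429)/5 = -(1429 + R²)/5 = -1429/5 - R²/5)
j(H) = -3*H
Y(h) = √(15 + h) (Y(h) = √(-3*(-5) + h) = √(15 + h))
c(Z, b) = b*(-5 + Z)
c(-579, Y(-42))/N(2854) = (√(15 - 42)*(-5 - 579))/(-1429/5 - ⅕*2854²) = (√(-27)*(-584))/(-1429/5 - ⅕*8145316) = ((3*I*√3)*(-584))/(-1429/5 - 8145316/5) = -1752*I*√3/(-1629349) = -1752*I*√3*(-1/1629349) = 1752*I*√3/1629349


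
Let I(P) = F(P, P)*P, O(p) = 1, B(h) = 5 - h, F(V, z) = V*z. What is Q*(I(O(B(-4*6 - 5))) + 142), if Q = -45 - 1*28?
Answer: -10439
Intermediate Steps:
Q = -73 (Q = -45 - 28 = -73)
I(P) = P³ (I(P) = (P*P)*P = P²*P = P³)
Q*(I(O(B(-4*6 - 5))) + 142) = -73*(1³ + 142) = -73*(1 + 142) = -73*143 = -10439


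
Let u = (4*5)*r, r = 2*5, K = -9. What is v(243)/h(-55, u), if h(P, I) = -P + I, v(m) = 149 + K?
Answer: 28/51 ≈ 0.54902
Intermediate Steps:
v(m) = 140 (v(m) = 149 - 9 = 140)
r = 10
u = 200 (u = (4*5)*10 = 20*10 = 200)
h(P, I) = I - P
v(243)/h(-55, u) = 140/(200 - 1*(-55)) = 140/(200 + 55) = 140/255 = 140*(1/255) = 28/51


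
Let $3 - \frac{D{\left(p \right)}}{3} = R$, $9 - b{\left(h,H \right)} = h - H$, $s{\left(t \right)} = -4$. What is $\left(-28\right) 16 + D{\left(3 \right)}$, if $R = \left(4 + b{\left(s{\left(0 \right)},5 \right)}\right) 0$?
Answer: $-439$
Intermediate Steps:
$b{\left(h,H \right)} = 9 + H - h$ ($b{\left(h,H \right)} = 9 - \left(h - H\right) = 9 + \left(H - h\right) = 9 + H - h$)
$R = 0$ ($R = \left(4 + \left(9 + 5 - -4\right)\right) 0 = \left(4 + \left(9 + 5 + 4\right)\right) 0 = \left(4 + 18\right) 0 = 22 \cdot 0 = 0$)
$D{\left(p \right)} = 9$ ($D{\left(p \right)} = 9 - 0 = 9 + 0 = 9$)
$\left(-28\right) 16 + D{\left(3 \right)} = \left(-28\right) 16 + 9 = -448 + 9 = -439$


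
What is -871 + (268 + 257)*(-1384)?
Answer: -727471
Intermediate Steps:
-871 + (268 + 257)*(-1384) = -871 + 525*(-1384) = -871 - 726600 = -727471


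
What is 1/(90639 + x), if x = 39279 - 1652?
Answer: 1/128266 ≈ 7.7963e-6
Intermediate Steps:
x = 37627
1/(90639 + x) = 1/(90639 + 37627) = 1/128266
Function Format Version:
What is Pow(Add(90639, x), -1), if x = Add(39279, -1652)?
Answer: Rational(1, 128266) ≈ 7.7963e-6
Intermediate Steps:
x = 37627
Pow(Add(90639, x), -1) = Pow(Add(90639, 37627), -1) = Pow(128266, -1) = Rational(1, 128266)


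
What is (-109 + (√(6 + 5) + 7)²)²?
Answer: 4557 - 1372*√11 ≈ 6.5908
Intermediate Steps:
(-109 + (√(6 + 5) + 7)²)² = (-109 + (√11 + 7)²)² = (-109 + (7 + √11)²)²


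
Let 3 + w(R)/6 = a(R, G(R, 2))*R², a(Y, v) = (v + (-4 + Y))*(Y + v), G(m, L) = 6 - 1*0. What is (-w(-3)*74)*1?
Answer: 13320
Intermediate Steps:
G(m, L) = 6 (G(m, L) = 6 + 0 = 6)
a(Y, v) = (Y + v)*(-4 + Y + v) (a(Y, v) = (-4 + Y + v)*(Y + v) = (Y + v)*(-4 + Y + v))
w(R) = -18 + 6*R²*(12 + R² + 8*R) (w(R) = -18 + 6*((R² + 6² - 4*R - 4*6 + 2*R*6)*R²) = -18 + 6*((R² + 36 - 4*R - 24 + 12*R)*R²) = -18 + 6*((12 + R² + 8*R)*R²) = -18 + 6*(R²*(12 + R² + 8*R)) = -18 + 6*R²*(12 + R² + 8*R))
(-w(-3)*74)*1 = (-(-18 + 6*(-3)²*(12 + (-3)² + 8*(-3)))*74)*1 = (-(-18 + 6*9*(12 + 9 - 24))*74)*1 = (-(-18 + 6*9*(-3))*74)*1 = (-(-18 - 162)*74)*1 = (-1*(-180)*74)*1 = (180*74)*1 = 13320*1 = 13320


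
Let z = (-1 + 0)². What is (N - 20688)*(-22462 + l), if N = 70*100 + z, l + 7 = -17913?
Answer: 552708434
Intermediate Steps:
z = 1 (z = (-1)² = 1)
l = -17920 (l = -7 - 17913 = -17920)
N = 7001 (N = 70*100 + 1 = 7000 + 1 = 7001)
(N - 20688)*(-22462 + l) = (7001 - 20688)*(-22462 - 17920) = -13687*(-40382) = 552708434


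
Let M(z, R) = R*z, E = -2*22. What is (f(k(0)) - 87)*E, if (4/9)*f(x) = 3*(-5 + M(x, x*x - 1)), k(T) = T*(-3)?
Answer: 5313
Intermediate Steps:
E = -44
k(T) = -3*T
f(x) = -135/4 + 27*x*(-1 + x²)/4 (f(x) = 9*(3*(-5 + (x*x - 1)*x))/4 = 9*(3*(-5 + (x² - 1)*x))/4 = 9*(3*(-5 + (-1 + x²)*x))/4 = 9*(3*(-5 + x*(-1 + x²)))/4 = 9*(-15 + 3*x*(-1 + x²))/4 = -135/4 + 27*x*(-1 + x²)/4)
(f(k(0)) - 87)*E = ((-135/4 + 27*(-3*0)*(-1 + (-3*0)²)/4) - 87)*(-44) = ((-135/4 + (27/4)*0*(-1 + 0²)) - 87)*(-44) = ((-135/4 + (27/4)*0*(-1 + 0)) - 87)*(-44) = ((-135/4 + (27/4)*0*(-1)) - 87)*(-44) = ((-135/4 + 0) - 87)*(-44) = (-135/4 - 87)*(-44) = -483/4*(-44) = 5313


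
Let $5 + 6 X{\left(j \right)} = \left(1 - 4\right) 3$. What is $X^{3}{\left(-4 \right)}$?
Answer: $- \frac{343}{27} \approx -12.704$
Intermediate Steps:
$X{\left(j \right)} = - \frac{7}{3}$ ($X{\left(j \right)} = - \frac{5}{6} + \frac{\left(1 - 4\right) 3}{6} = - \frac{5}{6} + \frac{\left(-3\right) 3}{6} = - \frac{5}{6} + \frac{1}{6} \left(-9\right) = - \frac{5}{6} - \frac{3}{2} = - \frac{7}{3}$)
$X^{3}{\left(-4 \right)} = \left(- \frac{7}{3}\right)^{3} = - \frac{343}{27}$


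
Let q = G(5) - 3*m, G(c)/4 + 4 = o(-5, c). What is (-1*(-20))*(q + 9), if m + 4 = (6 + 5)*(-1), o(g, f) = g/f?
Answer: 680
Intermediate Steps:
m = -15 (m = -4 + (6 + 5)*(-1) = -4 + 11*(-1) = -4 - 11 = -15)
G(c) = -16 - 20/c (G(c) = -16 + 4*(-5/c) = -16 - 20/c)
q = 25 (q = (-16 - 20/5) - 3*(-15) = (-16 - 20*⅕) + 45 = (-16 - 4) + 45 = -20 + 45 = 25)
(-1*(-20))*(q + 9) = (-1*(-20))*(25 + 9) = 20*34 = 680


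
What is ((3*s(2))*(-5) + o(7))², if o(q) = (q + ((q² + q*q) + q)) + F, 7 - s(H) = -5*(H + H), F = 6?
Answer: 82369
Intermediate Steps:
s(H) = 7 + 10*H (s(H) = 7 - (-5)*(H + H) = 7 - (-5)*2*H = 7 - (-10)*H = 7 + 10*H)
o(q) = 6 + 2*q + 2*q² (o(q) = (q + ((q² + q*q) + q)) + 6 = (q + ((q² + q²) + q)) + 6 = (q + (2*q² + q)) + 6 = (q + (q + 2*q²)) + 6 = (2*q + 2*q²) + 6 = 6 + 2*q + 2*q²)
((3*s(2))*(-5) + o(7))² = ((3*(7 + 10*2))*(-5) + (6 + 2*7 + 2*7²))² = ((3*(7 + 20))*(-5) + (6 + 14 + 2*49))² = ((3*27)*(-5) + (6 + 14 + 98))² = (81*(-5) + 118)² = (-405 + 118)² = (-287)² = 82369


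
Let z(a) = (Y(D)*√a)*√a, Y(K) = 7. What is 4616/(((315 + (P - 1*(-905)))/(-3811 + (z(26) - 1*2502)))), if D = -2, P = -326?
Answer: -14150348/447 ≈ -31656.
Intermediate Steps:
z(a) = 7*a (z(a) = (7*√a)*√a = 7*a)
4616/(((315 + (P - 1*(-905)))/(-3811 + (z(26) - 1*2502)))) = 4616/(((315 + (-326 - 1*(-905)))/(-3811 + (7*26 - 1*2502)))) = 4616/(((315 + (-326 + 905))/(-3811 + (182 - 2502)))) = 4616/(((315 + 579)/(-3811 - 2320))) = 4616/((894/(-6131))) = 4616/((894*(-1/6131))) = 4616/(-894/6131) = 4616*(-6131/894) = -14150348/447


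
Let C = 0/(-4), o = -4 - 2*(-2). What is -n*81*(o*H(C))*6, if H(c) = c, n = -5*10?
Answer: 0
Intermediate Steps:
o = 0 (o = -4 + 4 = 0)
C = 0 (C = 0*(-1/4) = 0)
n = -50
-n*81*(o*H(C))*6 = -(-50*81)*(0*0)*6 = -(-4050)*0*6 = -(-4050)*0 = -1*0 = 0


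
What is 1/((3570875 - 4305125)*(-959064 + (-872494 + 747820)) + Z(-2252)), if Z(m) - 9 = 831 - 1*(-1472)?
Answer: 1/795734628812 ≈ 1.2567e-12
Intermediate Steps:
Z(m) = 2312 (Z(m) = 9 + (831 - 1*(-1472)) = 9 + (831 + 1472) = 9 + 2303 = 2312)
1/((3570875 - 4305125)*(-959064 + (-872494 + 747820)) + Z(-2252)) = 1/((3570875 - 4305125)*(-959064 + (-872494 + 747820)) + 2312) = 1/(-734250*(-959064 - 124674) + 2312) = 1/(-734250*(-1083738) + 2312) = 1/(795734626500 + 2312) = 1/795734628812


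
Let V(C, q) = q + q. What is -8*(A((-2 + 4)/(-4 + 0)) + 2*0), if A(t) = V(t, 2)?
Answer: -32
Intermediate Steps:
V(C, q) = 2*q
A(t) = 4 (A(t) = 2*2 = 4)
-8*(A((-2 + 4)/(-4 + 0)) + 2*0) = -8*(4 + 2*0) = -8*(4 + 0) = -8*4 = -32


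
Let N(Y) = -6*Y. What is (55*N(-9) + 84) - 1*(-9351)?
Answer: 12405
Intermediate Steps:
(55*N(-9) + 84) - 1*(-9351) = (55*(-6*(-9)) + 84) - 1*(-9351) = (55*54 + 84) + 9351 = (2970 + 84) + 9351 = 3054 + 9351 = 12405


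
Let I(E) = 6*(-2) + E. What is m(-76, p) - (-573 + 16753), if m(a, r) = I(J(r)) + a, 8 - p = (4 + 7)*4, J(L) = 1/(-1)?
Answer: -16269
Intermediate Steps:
J(L) = -1 (J(L) = 1*(-1) = -1)
I(E) = -12 + E
p = -36 (p = 8 - (4 + 7)*4 = 8 - 11*4 = 8 - 1*44 = 8 - 44 = -36)
m(a, r) = -13 + a (m(a, r) = (-12 - 1) + a = -13 + a)
m(-76, p) - (-573 + 16753) = (-13 - 76) - (-573 + 16753) = -89 - 1*16180 = -89 - 16180 = -16269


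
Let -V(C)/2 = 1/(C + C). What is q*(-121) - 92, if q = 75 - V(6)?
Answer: -55123/6 ≈ -9187.2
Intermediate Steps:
V(C) = -1/C (V(C) = -2/(C + C) = -2*1/(2*C) = -1/C)
q = 451/6 (q = 75 - (-1)/6 = 75 - 1*(-⅙) = 75 + ⅙ = 451/6 ≈ 75.167)
q*(-121) - 92 = (451/6)*(-121) - 92 = -54571/6 - 92 = -55123/6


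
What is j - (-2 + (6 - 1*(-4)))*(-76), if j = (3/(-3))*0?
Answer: 608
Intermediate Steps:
j = 0 (j = (3*(-⅓))*0 = -1*0 = 0)
j - (-2 + (6 - 1*(-4)))*(-76) = 0 - (-2 + (6 - 1*(-4)))*(-76) = 0 - (-2 + (6 + 4))*(-76) = 0 - (-2 + 10)*(-76) = 0 - 1*8*(-76) = 0 - 8*(-76) = 0 + 608 = 608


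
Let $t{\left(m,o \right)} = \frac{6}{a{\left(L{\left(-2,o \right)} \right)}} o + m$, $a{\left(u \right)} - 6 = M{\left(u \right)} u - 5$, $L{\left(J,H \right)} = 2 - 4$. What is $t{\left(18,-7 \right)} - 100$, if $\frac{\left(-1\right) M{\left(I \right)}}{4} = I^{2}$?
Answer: $- \frac{916}{11} \approx -83.273$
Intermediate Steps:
$L{\left(J,H \right)} = -2$
$M{\left(I \right)} = - 4 I^{2}$
$a{\left(u \right)} = 1 - 4 u^{3}$ ($a{\left(u \right)} = 6 + \left(- 4 u^{2} u - 5\right) = 6 - \left(5 + 4 u^{3}\right) = 1 - 4 u^{3}$)
$t{\left(m,o \right)} = m + \frac{2 o}{11}$ ($t{\left(m,o \right)} = \frac{6}{1 - 4 \left(-2\right)^{3}} o + m = \frac{6}{1 - -32} o + m = \frac{6}{1 + 32} o + m = \frac{6}{33} o + m = 6 \cdot \frac{1}{33} o + m = \frac{2 o}{11} + m = m + \frac{2 o}{11}$)
$t{\left(18,-7 \right)} - 100 = \left(18 + \frac{2}{11} \left(-7\right)\right) - 100 = \left(18 - \frac{14}{11}\right) - 100 = \frac{184}{11} - 100 = - \frac{916}{11}$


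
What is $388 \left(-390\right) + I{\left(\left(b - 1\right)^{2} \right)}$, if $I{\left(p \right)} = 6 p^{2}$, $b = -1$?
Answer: $-151224$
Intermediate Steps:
$388 \left(-390\right) + I{\left(\left(b - 1\right)^{2} \right)} = 388 \left(-390\right) + 6 \left(\left(-1 - 1\right)^{2}\right)^{2} = -151320 + 6 \left(\left(-2\right)^{2}\right)^{2} = -151320 + 6 \cdot 4^{2} = -151320 + 6 \cdot 16 = -151320 + 96 = -151224$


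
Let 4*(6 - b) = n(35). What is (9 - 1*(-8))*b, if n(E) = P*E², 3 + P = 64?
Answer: -1269917/4 ≈ -3.1748e+5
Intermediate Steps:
P = 61 (P = -3 + 64 = 61)
n(E) = 61*E²
b = -74701/4 (b = 6 - 61*35²/4 = 6 - 61*1225/4 = 6 - ¼*74725 = 6 - 74725/4 = -74701/4 ≈ -18675.)
(9 - 1*(-8))*b = (9 - 1*(-8))*(-74701/4) = (9 + 8)*(-74701/4) = 17*(-74701/4) = -1269917/4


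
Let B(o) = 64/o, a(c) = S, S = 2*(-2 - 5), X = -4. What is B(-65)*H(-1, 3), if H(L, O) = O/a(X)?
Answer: 96/455 ≈ 0.21099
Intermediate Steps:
S = -14 (S = 2*(-7) = -14)
a(c) = -14
H(L, O) = -O/14 (H(L, O) = O/(-14) = O*(-1/14) = -O/14)
B(-65)*H(-1, 3) = (64/(-65))*(-1/14*3) = (64*(-1/65))*(-3/14) = -64/65*(-3/14) = 96/455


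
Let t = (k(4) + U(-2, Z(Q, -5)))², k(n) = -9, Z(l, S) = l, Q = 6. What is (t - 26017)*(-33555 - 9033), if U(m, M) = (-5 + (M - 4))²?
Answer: 1108011996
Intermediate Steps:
U(m, M) = (-9 + M)² (U(m, M) = (-5 + (-4 + M))² = (-9 + M)²)
t = 0 (t = (-9 + (-9 + 6)²)² = (-9 + (-3)²)² = (-9 + 9)² = 0² = 0)
(t - 26017)*(-33555 - 9033) = (0 - 26017)*(-33555 - 9033) = -26017*(-42588) = 1108011996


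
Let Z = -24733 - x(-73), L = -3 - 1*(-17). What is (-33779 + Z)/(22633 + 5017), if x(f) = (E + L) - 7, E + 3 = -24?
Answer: -4178/1975 ≈ -2.1154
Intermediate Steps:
E = -27 (E = -3 - 24 = -27)
L = 14 (L = -3 + 17 = 14)
x(f) = -20 (x(f) = (-27 + 14) - 7 = -13 - 7 = -20)
Z = -24713 (Z = -24733 - 1*(-20) = -24733 + 20 = -24713)
(-33779 + Z)/(22633 + 5017) = (-33779 - 24713)/(22633 + 5017) = -58492/27650 = -58492*1/27650 = -4178/1975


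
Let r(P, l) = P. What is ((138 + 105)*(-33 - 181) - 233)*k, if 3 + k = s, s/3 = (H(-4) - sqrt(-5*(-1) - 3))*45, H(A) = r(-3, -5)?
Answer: 21311880 + 7051725*sqrt(2) ≈ 3.1285e+7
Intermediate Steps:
H(A) = -3
s = -405 - 135*sqrt(2) (s = 3*((-3 - sqrt(-5*(-1) - 3))*45) = 3*((-3 - sqrt(5 - 3))*45) = 3*((-3 - sqrt(2))*45) = 3*(-135 - 45*sqrt(2)) = -405 - 135*sqrt(2) ≈ -595.92)
k = -408 - 135*sqrt(2) (k = -3 + (-405 - 135*sqrt(2)) = -408 - 135*sqrt(2) ≈ -598.92)
((138 + 105)*(-33 - 181) - 233)*k = ((138 + 105)*(-33 - 181) - 233)*(-408 - 135*sqrt(2)) = (243*(-214) - 233)*(-408 - 135*sqrt(2)) = (-52002 - 233)*(-408 - 135*sqrt(2)) = -52235*(-408 - 135*sqrt(2)) = 21311880 + 7051725*sqrt(2)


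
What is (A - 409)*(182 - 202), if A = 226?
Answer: 3660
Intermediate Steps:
(A - 409)*(182 - 202) = (226 - 409)*(182 - 202) = -183*(-20) = 3660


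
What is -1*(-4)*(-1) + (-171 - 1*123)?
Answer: -298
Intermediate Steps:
-1*(-4)*(-1) + (-171 - 1*123) = 4*(-1) + (-171 - 123) = -4 - 294 = -298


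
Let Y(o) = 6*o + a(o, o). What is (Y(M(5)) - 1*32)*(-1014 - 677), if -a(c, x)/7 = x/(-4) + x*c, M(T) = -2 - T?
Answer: 2903447/4 ≈ 7.2586e+5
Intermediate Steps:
a(c, x) = 7*x/4 - 7*c*x (a(c, x) = -7*(x/(-4) + x*c) = -7*(x*(-¼) + c*x) = -7*(-x/4 + c*x) = 7*x/4 - 7*c*x)
Y(o) = 6*o + 7*o*(1 - 4*o)/4
(Y(M(5)) - 1*32)*(-1014 - 677) = ((-2 - 1*5)*(31 - 28*(-2 - 1*5))/4 - 1*32)*(-1014 - 677) = ((-2 - 5)*(31 - 28*(-2 - 5))/4 - 32)*(-1691) = ((¼)*(-7)*(31 - 28*(-7)) - 32)*(-1691) = ((¼)*(-7)*(31 + 196) - 32)*(-1691) = ((¼)*(-7)*227 - 32)*(-1691) = (-1589/4 - 32)*(-1691) = -1717/4*(-1691) = 2903447/4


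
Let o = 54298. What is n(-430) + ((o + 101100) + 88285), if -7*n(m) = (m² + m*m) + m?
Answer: 1336411/7 ≈ 1.9092e+5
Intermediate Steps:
n(m) = -2*m²/7 - m/7 (n(m) = -((m² + m*m) + m)/7 = -((m² + m²) + m)/7 = -(2*m² + m)/7 = -(m + 2*m²)/7 = -2*m²/7 - m/7)
n(-430) + ((o + 101100) + 88285) = -⅐*(-430)*(1 + 2*(-430)) + ((54298 + 101100) + 88285) = -⅐*(-430)*(1 - 860) + (155398 + 88285) = -⅐*(-430)*(-859) + 243683 = -369370/7 + 243683 = 1336411/7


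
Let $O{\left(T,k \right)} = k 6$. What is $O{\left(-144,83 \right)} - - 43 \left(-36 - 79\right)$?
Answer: $-4447$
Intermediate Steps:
$O{\left(T,k \right)} = 6 k$
$O{\left(-144,83 \right)} - - 43 \left(-36 - 79\right) = 6 \cdot 83 - - 43 \left(-36 - 79\right) = 498 - \left(-43\right) \left(-115\right) = 498 - 4945 = -4447$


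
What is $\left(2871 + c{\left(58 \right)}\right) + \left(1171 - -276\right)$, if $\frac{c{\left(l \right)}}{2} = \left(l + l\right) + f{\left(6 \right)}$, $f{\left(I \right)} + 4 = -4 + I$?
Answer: $4546$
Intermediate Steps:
$f{\left(I \right)} = -8 + I$ ($f{\left(I \right)} = -4 + \left(-4 + I\right) = -8 + I$)
$c{\left(l \right)} = -4 + 4 l$ ($c{\left(l \right)} = 2 \left(\left(l + l\right) + \left(-8 + 6\right)\right) = 2 \left(2 l - 2\right) = 2 \left(-2 + 2 l\right) = -4 + 4 l$)
$\left(2871 + c{\left(58 \right)}\right) + \left(1171 - -276\right) = \left(2871 + \left(-4 + 4 \cdot 58\right)\right) + \left(1171 - -276\right) = \left(2871 + \left(-4 + 232\right)\right) + \left(1171 + 276\right) = \left(2871 + 228\right) + 1447 = 3099 + 1447 = 4546$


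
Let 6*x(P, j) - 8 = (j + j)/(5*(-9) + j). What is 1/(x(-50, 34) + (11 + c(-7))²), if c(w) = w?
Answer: 33/538 ≈ 0.061338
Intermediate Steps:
x(P, j) = 4/3 + j/(3*(-45 + j)) (x(P, j) = 4/3 + ((j + j)/(5*(-9) + j))/6 = 4/3 + ((2*j)/(-45 + j))/6 = 4/3 + (2*j/(-45 + j))/6 = 4/3 + j/(3*(-45 + j)))
1/(x(-50, 34) + (11 + c(-7))²) = 1/(5*(-36 + 34)/(3*(-45 + 34)) + (11 - 7)²) = 1/((5/3)*(-2)/(-11) + 4²) = 1/((5/3)*(-1/11)*(-2) + 16) = 1/(10/33 + 16) = 1/(538/33) = 33/538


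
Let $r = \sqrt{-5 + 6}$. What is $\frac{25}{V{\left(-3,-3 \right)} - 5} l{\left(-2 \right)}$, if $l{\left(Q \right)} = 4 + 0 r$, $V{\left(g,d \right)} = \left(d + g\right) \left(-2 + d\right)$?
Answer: $4$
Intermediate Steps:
$V{\left(g,d \right)} = \left(-2 + d\right) \left(d + g\right)$
$r = 1$ ($r = \sqrt{1} = 1$)
$l{\left(Q \right)} = 4$ ($l{\left(Q \right)} = 4 + 0 \cdot 1 = 4 + 0 = 4$)
$\frac{25}{V{\left(-3,-3 \right)} - 5} l{\left(-2 \right)} = \frac{25}{\left(\left(-3\right)^{2} - -6 - -6 - -9\right) - 5} \cdot 4 = \frac{25}{\left(9 + 6 + 6 + 9\right) - 5} \cdot 4 = \frac{25}{30 - 5} \cdot 4 = \frac{25}{25} \cdot 4 = 25 \cdot \frac{1}{25} \cdot 4 = 1 \cdot 4 = 4$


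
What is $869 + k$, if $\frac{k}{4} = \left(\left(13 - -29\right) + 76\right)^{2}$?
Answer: $56565$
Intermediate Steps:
$k = 55696$ ($k = 4 \left(\left(13 - -29\right) + 76\right)^{2} = 4 \left(\left(13 + 29\right) + 76\right)^{2} = 4 \left(42 + 76\right)^{2} = 4 \cdot 118^{2} = 4 \cdot 13924 = 55696$)
$869 + k = 869 + 55696 = 56565$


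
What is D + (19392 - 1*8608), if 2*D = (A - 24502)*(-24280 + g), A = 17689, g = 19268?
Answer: 17084162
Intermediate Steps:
D = 17073378 (D = ((17689 - 24502)*(-24280 + 19268))/2 = (-6813*(-5012))/2 = (1/2)*34146756 = 17073378)
D + (19392 - 1*8608) = 17073378 + (19392 - 1*8608) = 17073378 + (19392 - 8608) = 17073378 + 10784 = 17084162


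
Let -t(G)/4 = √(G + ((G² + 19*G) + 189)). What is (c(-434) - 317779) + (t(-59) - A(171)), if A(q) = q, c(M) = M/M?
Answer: -317949 - 4*√2490 ≈ -3.1815e+5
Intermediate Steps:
c(M) = 1
t(G) = -4*√(189 + G² + 20*G) (t(G) = -4*√(G + ((G² + 19*G) + 189)) = -4*√(G + (189 + G² + 19*G)) = -4*√(189 + G² + 20*G))
(c(-434) - 317779) + (t(-59) - A(171)) = (1 - 317779) + (-4*√(189 + (-59)² + 20*(-59)) - 1*171) = -317778 + (-4*√(189 + 3481 - 1180) - 171) = -317778 + (-4*√2490 - 171) = -317778 + (-171 - 4*√2490) = -317949 - 4*√2490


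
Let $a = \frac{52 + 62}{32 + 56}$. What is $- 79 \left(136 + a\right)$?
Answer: $- \frac{477239}{44} \approx -10846.0$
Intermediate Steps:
$a = \frac{57}{44}$ ($a = \frac{114}{88} = 114 \cdot \frac{1}{88} = \frac{57}{44} \approx 1.2955$)
$- 79 \left(136 + a\right) = - 79 \left(136 + \frac{57}{44}\right) = \left(-79\right) \frac{6041}{44} = - \frac{477239}{44}$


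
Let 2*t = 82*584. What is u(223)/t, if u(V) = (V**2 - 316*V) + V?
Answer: -5129/5986 ≈ -0.85683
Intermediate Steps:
t = 23944 (t = (82*584)/2 = (1/2)*47888 = 23944)
u(V) = V**2 - 315*V
u(223)/t = (223*(-315 + 223))/23944 = (223*(-92))*(1/23944) = -20516*1/23944 = -5129/5986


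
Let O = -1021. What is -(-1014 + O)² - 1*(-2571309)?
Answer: -1569916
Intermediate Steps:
-(-1014 + O)² - 1*(-2571309) = -(-1014 - 1021)² - 1*(-2571309) = -1*(-2035)² + 2571309 = -1*4141225 + 2571309 = -4141225 + 2571309 = -1569916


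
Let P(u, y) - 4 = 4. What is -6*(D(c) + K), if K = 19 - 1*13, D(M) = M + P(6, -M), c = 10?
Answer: -144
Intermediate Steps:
P(u, y) = 8 (P(u, y) = 4 + 4 = 8)
D(M) = 8 + M (D(M) = M + 8 = 8 + M)
K = 6 (K = 19 - 13 = 6)
-6*(D(c) + K) = -6*((8 + 10) + 6) = -6*(18 + 6) = -6*24 = -144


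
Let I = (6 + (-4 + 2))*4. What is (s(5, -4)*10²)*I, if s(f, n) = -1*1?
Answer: -1600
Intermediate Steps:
s(f, n) = -1
I = 16 (I = (6 - 2)*4 = 4*4 = 16)
(s(5, -4)*10²)*I = -1*10²*16 = -1*100*16 = -100*16 = -1600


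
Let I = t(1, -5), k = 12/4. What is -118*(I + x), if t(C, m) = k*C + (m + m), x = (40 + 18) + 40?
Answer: -10738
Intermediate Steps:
k = 3 (k = 12*(¼) = 3)
x = 98 (x = 58 + 40 = 98)
t(C, m) = 2*m + 3*C (t(C, m) = 3*C + (m + m) = 3*C + 2*m = 2*m + 3*C)
I = -7 (I = 2*(-5) + 3*1 = -10 + 3 = -7)
-118*(I + x) = -118*(-7 + 98) = -118*91 = -10738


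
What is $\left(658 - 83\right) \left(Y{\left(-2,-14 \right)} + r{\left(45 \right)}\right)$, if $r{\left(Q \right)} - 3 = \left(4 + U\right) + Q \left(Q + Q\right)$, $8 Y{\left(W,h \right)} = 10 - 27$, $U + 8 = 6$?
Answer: $\frac{18643225}{8} \approx 2.3304 \cdot 10^{6}$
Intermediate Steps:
$U = -2$ ($U = -8 + 6 = -2$)
$Y{\left(W,h \right)} = - \frac{17}{8}$ ($Y{\left(W,h \right)} = \frac{10 - 27}{8} = \frac{1}{8} \left(-17\right) = - \frac{17}{8}$)
$r{\left(Q \right)} = 5 + 2 Q^{2}$ ($r{\left(Q \right)} = 3 + \left(\left(4 - 2\right) + Q \left(Q + Q\right)\right) = 3 + \left(2 + Q 2 Q\right) = 3 + \left(2 + 2 Q^{2}\right) = 5 + 2 Q^{2}$)
$\left(658 - 83\right) \left(Y{\left(-2,-14 \right)} + r{\left(45 \right)}\right) = \left(658 - 83\right) \left(- \frac{17}{8} + \left(5 + 2 \cdot 45^{2}\right)\right) = 575 \left(- \frac{17}{8} + \left(5 + 2 \cdot 2025\right)\right) = 575 \left(- \frac{17}{8} + \left(5 + 4050\right)\right) = 575 \left(- \frac{17}{8} + 4055\right) = 575 \cdot \frac{32423}{8} = \frac{18643225}{8}$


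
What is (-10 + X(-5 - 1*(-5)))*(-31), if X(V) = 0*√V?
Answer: 310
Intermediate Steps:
X(V) = 0
(-10 + X(-5 - 1*(-5)))*(-31) = (-10 + 0)*(-31) = -10*(-31) = 310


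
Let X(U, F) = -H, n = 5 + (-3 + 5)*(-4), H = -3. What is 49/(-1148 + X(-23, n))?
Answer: -49/1145 ≈ -0.042795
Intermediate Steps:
n = -3 (n = 5 + 2*(-4) = 5 - 8 = -3)
X(U, F) = 3 (X(U, F) = -1*(-3) = 3)
49/(-1148 + X(-23, n)) = 49/(-1148 + 3) = 49/(-1145) = 49*(-1/1145) = -49/1145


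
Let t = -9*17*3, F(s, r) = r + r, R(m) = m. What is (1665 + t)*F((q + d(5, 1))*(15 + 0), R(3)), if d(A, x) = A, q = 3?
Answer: 7236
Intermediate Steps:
F(s, r) = 2*r
t = -459 (t = -153*3 = -459)
(1665 + t)*F((q + d(5, 1))*(15 + 0), R(3)) = (1665 - 459)*(2*3) = 1206*6 = 7236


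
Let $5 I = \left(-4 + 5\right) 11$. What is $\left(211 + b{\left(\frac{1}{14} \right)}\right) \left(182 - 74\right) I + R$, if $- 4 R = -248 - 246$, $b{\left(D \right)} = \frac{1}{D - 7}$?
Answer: $\frac{48716123}{970} \approx 50223.0$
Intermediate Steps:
$I = \frac{11}{5}$ ($I = \frac{\left(-4 + 5\right) 11}{5} = \frac{1 \cdot 11}{5} = \frac{1}{5} \cdot 11 = \frac{11}{5} \approx 2.2$)
$b{\left(D \right)} = \frac{1}{-7 + D}$
$R = \frac{247}{2}$ ($R = - \frac{-248 - 246}{4} = \left(- \frac{1}{4}\right) \left(-494\right) = \frac{247}{2} \approx 123.5$)
$\left(211 + b{\left(\frac{1}{14} \right)}\right) \left(182 - 74\right) I + R = \left(211 + \frac{1}{-7 + \frac{1}{14}}\right) \left(182 - 74\right) \frac{11}{5} + \frac{247}{2} = \left(211 + \frac{1}{-7 + \frac{1}{14}}\right) 108 \cdot \frac{11}{5} + \frac{247}{2} = \left(211 + \frac{1}{- \frac{97}{14}}\right) 108 \cdot \frac{11}{5} + \frac{247}{2} = \left(211 - \frac{14}{97}\right) 108 \cdot \frac{11}{5} + \frac{247}{2} = \frac{20453}{97} \cdot 108 \cdot \frac{11}{5} + \frac{247}{2} = \frac{2208924}{97} \cdot \frac{11}{5} + \frac{247}{2} = \frac{24298164}{485} + \frac{247}{2} = \frac{48716123}{970}$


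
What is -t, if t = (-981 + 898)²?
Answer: -6889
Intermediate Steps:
t = 6889 (t = (-83)² = 6889)
-t = -1*6889 = -6889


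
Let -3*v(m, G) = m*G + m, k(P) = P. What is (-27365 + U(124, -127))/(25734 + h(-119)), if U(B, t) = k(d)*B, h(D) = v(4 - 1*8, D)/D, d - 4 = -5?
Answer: -9813573/9187510 ≈ -1.0681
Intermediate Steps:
d = -1 (d = 4 - 5 = -1)
v(m, G) = -m/3 - G*m/3 (v(m, G) = -(m*G + m)/3 = -(G*m + m)/3 = -(m + G*m)/3 = -m/3 - G*m/3)
h(D) = (4/3 + 4*D/3)/D (h(D) = (-(4 - 1*8)*(1 + D)/3)/D = (-(4 - 8)*(1 + D)/3)/D = (-⅓*(-4)*(1 + D))/D = (4/3 + 4*D/3)/D)
U(B, t) = -B
(-27365 + U(124, -127))/(25734 + h(-119)) = (-27365 - 1*124)/(25734 + (4/3)*(1 - 119)/(-119)) = (-27365 - 124)/(25734 + (4/3)*(-1/119)*(-118)) = -27489/(25734 + 472/357) = -27489/9187510/357 = -27489*357/9187510 = -9813573/9187510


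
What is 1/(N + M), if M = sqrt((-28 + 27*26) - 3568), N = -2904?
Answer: -1452/4218055 - I*sqrt(2894)/8436110 ≈ -0.00034423 - 6.3769e-6*I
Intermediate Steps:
M = I*sqrt(2894) (M = sqrt((-28 + 702) - 3568) = sqrt(674 - 3568) = sqrt(-2894) = I*sqrt(2894) ≈ 53.796*I)
1/(N + M) = 1/(-2904 + I*sqrt(2894))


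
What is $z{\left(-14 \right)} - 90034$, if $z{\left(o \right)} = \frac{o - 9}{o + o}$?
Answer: $- \frac{2520929}{28} \approx -90033.0$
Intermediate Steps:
$z{\left(o \right)} = \frac{-9 + o}{2 o}$
$z{\left(-14 \right)} - 90034 = \frac{-9 - 14}{2 \left(-14\right)} - 90034 = \frac{1}{2} \left(- \frac{1}{14}\right) \left(-23\right) - 90034 = \frac{23}{28} - 90034 = - \frac{2520929}{28}$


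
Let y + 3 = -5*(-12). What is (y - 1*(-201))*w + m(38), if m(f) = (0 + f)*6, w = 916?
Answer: 236556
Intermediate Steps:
y = 57 (y = -3 - 5*(-12) = -3 + 60 = 57)
m(f) = 6*f (m(f) = f*6 = 6*f)
(y - 1*(-201))*w + m(38) = (57 - 1*(-201))*916 + 6*38 = (57 + 201)*916 + 228 = 258*916 + 228 = 236328 + 228 = 236556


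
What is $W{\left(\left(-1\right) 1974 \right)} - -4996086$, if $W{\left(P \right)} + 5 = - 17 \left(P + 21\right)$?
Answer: $5029282$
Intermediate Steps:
$W{\left(P \right)} = -362 - 17 P$ ($W{\left(P \right)} = -5 - 17 \left(P + 21\right) = -5 - 17 \left(21 + P\right) = -5 - \left(357 + 17 P\right) = -362 - 17 P$)
$W{\left(\left(-1\right) 1974 \right)} - -4996086 = \left(-362 - 17 \left(\left(-1\right) 1974\right)\right) - -4996086 = \left(-362 - -33558\right) + 4996086 = \left(-362 + 33558\right) + 4996086 = 33196 + 4996086 = 5029282$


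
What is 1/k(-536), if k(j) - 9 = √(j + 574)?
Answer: 9/43 - √38/43 ≈ 0.065944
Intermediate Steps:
k(j) = 9 + √(574 + j) (k(j) = 9 + √(j + 574) = 9 + √(574 + j))
1/k(-536) = 1/(9 + √(574 - 536)) = 1/(9 + √38)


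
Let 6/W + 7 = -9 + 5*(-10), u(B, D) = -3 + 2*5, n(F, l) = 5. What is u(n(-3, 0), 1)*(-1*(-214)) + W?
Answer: 16477/11 ≈ 1497.9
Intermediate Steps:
u(B, D) = 7 (u(B, D) = -3 + 10 = 7)
W = -1/11 (W = 6/(-7 + (-9 + 5*(-10))) = 6/(-7 + (-9 - 50)) = 6/(-7 - 59) = 6/(-66) = 6*(-1/66) = -1/11 ≈ -0.090909)
u(n(-3, 0), 1)*(-1*(-214)) + W = 7*(-1*(-214)) - 1/11 = 7*214 - 1/11 = 1498 - 1/11 = 16477/11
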